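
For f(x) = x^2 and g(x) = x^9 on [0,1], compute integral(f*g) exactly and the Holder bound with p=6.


Step 1: Exact integral of f*g = integral(x^11, 0, 1) = 1/12
     = 0.083333
Step 2: Holder bound with p=6, q=1.2:
  ||f||_p = (integral x^12 dx)^(1/6) = (1/13)^(1/6) = 0.652143
  ||g||_q = (integral x^10.8 dx)^(1/1.2) = (1/11.8)^(1/1.2) = 0.127869
Step 3: Holder bound = ||f||_p * ||g||_q = 0.652143 * 0.127869 = 0.083389
Verification: 0.083333 <= 0.083389 (Holder holds)


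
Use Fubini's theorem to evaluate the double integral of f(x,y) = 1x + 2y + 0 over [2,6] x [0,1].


By Fubini, integrate in x first, then y.
Step 1: Fix y, integrate over x in [2,6]:
  integral(1x + 2y + 0, x=2..6)
  = 1*(6^2 - 2^2)/2 + (2y + 0)*(6 - 2)
  = 16 + (2y + 0)*4
  = 16 + 8y + 0
  = 16 + 8y
Step 2: Integrate over y in [0,1]:
  integral(16 + 8y, y=0..1)
  = 16*1 + 8*(1^2 - 0^2)/2
  = 16 + 4
  = 20


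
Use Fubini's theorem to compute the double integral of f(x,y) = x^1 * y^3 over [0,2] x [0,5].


By Fubini's theorem, the double integral factors as a product of single integrals:
Step 1: integral_0^2 x^1 dx = [x^2/2] from 0 to 2
     = 2^2/2 = 2
Step 2: integral_0^5 y^3 dy = [y^4/4] from 0 to 5
     = 5^4/4 = 156.25
Step 3: Double integral = 2 * 156.25 = 312.5


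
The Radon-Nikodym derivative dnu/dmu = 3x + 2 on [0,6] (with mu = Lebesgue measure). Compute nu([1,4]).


nu(A) = integral_A (dnu/dmu) dmu = integral_1^4 (3x + 2) dx
Step 1: Antiderivative F(x) = (3/2)x^2 + 2x
Step 2: F(4) = (3/2)*4^2 + 2*4 = 24 + 8 = 32
Step 3: F(1) = (3/2)*1^2 + 2*1 = 1.5 + 2 = 3.5
Step 4: nu([1,4]) = F(4) - F(1) = 32 - 3.5 = 28.5


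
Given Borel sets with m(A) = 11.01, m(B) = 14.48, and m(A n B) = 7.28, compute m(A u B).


By inclusion-exclusion: m(A u B) = m(A) + m(B) - m(A n B)
= 11.01 + 14.48 - 7.28
= 18.21


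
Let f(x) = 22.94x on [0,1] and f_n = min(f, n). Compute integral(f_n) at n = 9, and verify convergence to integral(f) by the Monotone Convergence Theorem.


f(x) = 22.94x on [0,1]; f_n(x) = min(22.94x, n). At n = 9:
Step 1: f(x) reaches 9 at x = 9/22.94 = 0.392328
Step 2: integral(f_9) = integral(22.94x, 0, 0.392328) + integral(9, 0.392328, 1)
       = 22.94*0.392328^2/2 + 9*(1 - 0.392328)
       = 1.765475 + 5.46905
       = 7.234525
Step 3: As n -> infinity, f_n increases to f, so by MCT integral(f_n) -> integral(f) = 22.94/2 = 11.47.
Convergence: integral(f_9) = 7.234525 -> 11.47 as n -> infinity


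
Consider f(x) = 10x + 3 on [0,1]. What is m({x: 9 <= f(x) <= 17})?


f^(-1)([9, 17]) = {x : 9 <= 10x + 3 <= 17}
Solving: (9 - 3)/10 <= x <= (17 - 3)/10
= [0.6, 1.4]
Intersecting with [0,1]: [0.6, 1]
Measure = 1 - 0.6 = 0.4


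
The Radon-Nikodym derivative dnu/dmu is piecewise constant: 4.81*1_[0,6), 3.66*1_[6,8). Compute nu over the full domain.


Integrate each piece of the Radon-Nikodym derivative:
Step 1: integral_0^6 4.81 dx = 4.81*(6-0) = 4.81*6 = 28.86
Step 2: integral_6^8 3.66 dx = 3.66*(8-6) = 3.66*2 = 7.32
Total: 28.86 + 7.32 = 36.18


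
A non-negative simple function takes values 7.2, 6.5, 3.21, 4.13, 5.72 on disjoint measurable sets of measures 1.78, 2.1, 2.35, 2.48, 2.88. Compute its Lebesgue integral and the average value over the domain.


Step 1: Integral = sum(value_i * measure_i)
= 7.2*1.78 + 6.5*2.1 + 3.21*2.35 + 4.13*2.48 + 5.72*2.88
= 12.816 + 13.65 + 7.5435 + 10.2424 + 16.4736
= 60.7255
Step 2: Total measure of domain = 1.78 + 2.1 + 2.35 + 2.48 + 2.88 = 11.59
Step 3: Average value = 60.7255 / 11.59 = 5.239474


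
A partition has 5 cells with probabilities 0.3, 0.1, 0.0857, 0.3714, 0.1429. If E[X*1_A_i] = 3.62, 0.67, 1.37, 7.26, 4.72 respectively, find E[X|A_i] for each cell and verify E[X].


For each cell A_i: E[X|A_i] = E[X*1_A_i] / P(A_i)
Step 1: E[X|A_1] = 3.62 / 0.3 = 12.066667
Step 2: E[X|A_2] = 0.67 / 0.1 = 6.7
Step 3: E[X|A_3] = 1.37 / 0.0857 = 15.985998
Step 4: E[X|A_4] = 7.26 / 0.3714 = 19.547658
Step 5: E[X|A_5] = 4.72 / 0.1429 = 33.030091
Verification: E[X] = sum E[X*1_A_i] = 3.62 + 0.67 + 1.37 + 7.26 + 4.72 = 17.64


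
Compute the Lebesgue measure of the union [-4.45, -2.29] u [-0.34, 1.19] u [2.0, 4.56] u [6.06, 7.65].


For pairwise disjoint intervals, m(union) = sum of lengths.
= (-2.29 - -4.45) + (1.19 - -0.34) + (4.56 - 2.0) + (7.65 - 6.06)
= 2.16 + 1.53 + 2.56 + 1.59
= 7.84


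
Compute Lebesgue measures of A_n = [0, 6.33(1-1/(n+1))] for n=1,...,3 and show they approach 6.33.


By continuity of measure from below: if A_n increases to A, then m(A_n) -> m(A).
Here A = [0, 6.33], so m(A) = 6.33
Step 1: a_1 = 6.33*(1 - 1/2) = 3.165, m(A_1) = 3.165
Step 2: a_2 = 6.33*(1 - 1/3) = 4.22, m(A_2) = 4.22
Step 3: a_3 = 6.33*(1 - 1/4) = 4.7475, m(A_3) = 4.7475
Limit: m(A_n) -> m([0,6.33]) = 6.33


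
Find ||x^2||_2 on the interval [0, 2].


Step 1: ||f||_2 = (integral_0^2 |x^2|^2 dx)^(1/2)
     = (integral_0^2 x^4 dx)^(1/2)
Step 2: integral_0^2 x^4 dx = [x^5/(5)] from 0 to 2 = 2^5/5
     = 32/5 = 6.4
Step 3: ||f||_2 = (6.4)^(1/2) = 2.529822


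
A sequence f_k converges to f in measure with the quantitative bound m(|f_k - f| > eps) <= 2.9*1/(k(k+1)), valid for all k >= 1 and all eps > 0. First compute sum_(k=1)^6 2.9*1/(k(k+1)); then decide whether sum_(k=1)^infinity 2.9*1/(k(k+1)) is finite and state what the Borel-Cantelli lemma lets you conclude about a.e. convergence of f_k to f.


Step 1: List the terms 2.9*1/(k(k+1)) for k = 1 to 6:
  k=1: 1.45
  k=2: 0.483333
  k=3: 0.241667
  k=4: 0.145
  k=5: 0.096667
  k=6: 0.069048
Step 2: Partial sum = 1.45 + 0.483333 + 0.241667 + 0.145 + 0.096667 + 0.069048
     = 2.485714
Step 3: The full series sum_(k>=1) 2.9*1/(k(k+1)) converges (telescoping series sum 1/(k(k+1)) = 1; a constant multiple of a convergent series converges).
Step 4: Fix eps > 0. Since sum_k m(|f_k - f| > eps) < infinity, the Borel-Cantelli lemma gives
        m(limsup_k {|f_k - f| > eps}) = 0, i.e. for a.e. x, |f_k(x) - f(x)| <= eps for all large k.
        Applying this with eps = 1/j for j = 1, 2, ... and intersecting the countably many full-measure sets,
        for a.e. x we get limsup_k |f_k(x) - f(x)| <= 1/j for every j, hence f_k -> f almost everywhere.
Conclusion: series converges; Borel-Cantelli yields f_k -> f a.e.


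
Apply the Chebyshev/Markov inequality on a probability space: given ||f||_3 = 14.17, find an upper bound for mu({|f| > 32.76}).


Chebyshev/Markov inequality: mu(|f| > eps) <= (||f||_p / eps)^p
Step 1: ||f||_3 / eps = 14.17 / 32.76 = 0.43254
Step 2: Raise to power p = 3:
  (0.43254)^3 = 0.080924
Step 3: Therefore mu(|f| > 32.76) <= 0.080924


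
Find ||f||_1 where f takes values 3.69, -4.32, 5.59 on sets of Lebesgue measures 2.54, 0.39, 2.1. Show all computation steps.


Step 1: Compute |f_i|^1 for each value:
  |3.69|^1 = 3.69
  |-4.32|^1 = 4.32
  |5.59|^1 = 5.59
Step 2: Multiply by measures and sum:
  3.69 * 2.54 = 9.3726
  4.32 * 0.39 = 1.6848
  5.59 * 2.1 = 11.739
Sum = 9.3726 + 1.6848 + 11.739 = 22.7964
Step 3: Take the p-th root:
||f||_1 = (22.7964)^(1/1) = 22.7964


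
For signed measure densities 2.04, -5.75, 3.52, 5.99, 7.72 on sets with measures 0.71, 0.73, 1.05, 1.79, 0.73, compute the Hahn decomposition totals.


Step 1: Compute signed measure on each set:
  Set 1: 2.04 * 0.71 = 1.4484
  Set 2: -5.75 * 0.73 = -4.1975
  Set 3: 3.52 * 1.05 = 3.696
  Set 4: 5.99 * 1.79 = 10.7221
  Set 5: 7.72 * 0.73 = 5.6356
Step 2: Total signed measure = (1.4484) + (-4.1975) + (3.696) + (10.7221) + (5.6356)
     = 17.3046
Step 3: Positive part mu+(X) = sum of positive contributions = 21.5021
Step 4: Negative part mu-(X) = |sum of negative contributions| = 4.1975


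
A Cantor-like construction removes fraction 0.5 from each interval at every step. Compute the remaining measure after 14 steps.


Step 1: At each step, fraction remaining = 1 - 0.5 = 0.5
Step 2: After 14 steps, measure = (0.5)^14
Result = 6.103516e-05


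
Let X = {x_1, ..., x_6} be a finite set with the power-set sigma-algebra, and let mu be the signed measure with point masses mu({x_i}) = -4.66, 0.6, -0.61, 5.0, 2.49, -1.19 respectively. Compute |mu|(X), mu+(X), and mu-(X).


Step 1: Every measurable set is a union of atoms (the cells / points), so a Hahn decomposition is
  obtained by grouping atoms by sign: P = union of atoms with mu > 0, N = union of the remaining atoms.
  Atoms in P (indices): 2, 4, 5;  atoms in N (indices): 1, 3, 6
  Positive values: 0.6, 5, 2.49
  Negative values: -4.66, -0.61, -1.19
Step 2: mu+(X) = mu(P) = sum of positive atom values = 8.09
Step 3: mu-(X) = -mu(N) = sum of |negative atom values| = 6.46
Step 4: |mu|(X) = mu+(X) + mu-(X) = 8.09 + 6.46 = 14.55


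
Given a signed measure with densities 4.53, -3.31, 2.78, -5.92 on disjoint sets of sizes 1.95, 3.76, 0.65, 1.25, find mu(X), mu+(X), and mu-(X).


Step 1: Compute signed measure on each set:
  Set 1: 4.53 * 1.95 = 8.8335
  Set 2: -3.31 * 3.76 = -12.4456
  Set 3: 2.78 * 0.65 = 1.807
  Set 4: -5.92 * 1.25 = -7.4
Step 2: Total signed measure = (8.8335) + (-12.4456) + (1.807) + (-7.4)
     = -9.2051
Step 3: Positive part mu+(X) = sum of positive contributions = 10.6405
Step 4: Negative part mu-(X) = |sum of negative contributions| = 19.8456


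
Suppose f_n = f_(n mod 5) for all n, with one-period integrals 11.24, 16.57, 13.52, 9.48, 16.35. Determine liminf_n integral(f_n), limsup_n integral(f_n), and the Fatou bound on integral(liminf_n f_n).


The sequence (integral(f_n)) is periodic with period 5, repeating the values 11.24, 16.57, 13.52, 9.48, 16.35 indefinitely.
Step 1: For a periodic sequence, every tail (a_m, a_(m+1), ...) contains all 5 period values infinitely often.
Step 2: Hence inf of every tail = min of the period values = min(11.24, 16.57, 13.52, 9.48, 16.35) = 9.48.
        liminf_n integral(f_n) = sup over m of (inf of tail from m) = 9.48.
Step 3: Similarly sup of every tail = max of the period values = 16.57.
        limsup_n integral(f_n) = 16.57.
Step 4: Fatou's lemma: integral(liminf_n f_n) <= liminf_n integral(f_n) = 9.48.
        So the integral of the pointwise liminf is at most 9.48.


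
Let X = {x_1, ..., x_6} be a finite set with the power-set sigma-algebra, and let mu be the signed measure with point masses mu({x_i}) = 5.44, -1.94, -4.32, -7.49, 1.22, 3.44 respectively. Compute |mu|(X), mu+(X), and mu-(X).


Step 1: Every measurable set is a union of atoms (the cells / points), so a Hahn decomposition is
  obtained by grouping atoms by sign: P = union of atoms with mu > 0, N = union of the remaining atoms.
  Atoms in P (indices): 1, 5, 6;  atoms in N (indices): 2, 3, 4
  Positive values: 5.44, 1.22, 3.44
  Negative values: -1.94, -4.32, -7.49
Step 2: mu+(X) = mu(P) = sum of positive atom values = 10.1
Step 3: mu-(X) = -mu(N) = sum of |negative atom values| = 13.75
Step 4: |mu|(X) = mu+(X) + mu-(X) = 10.1 + 13.75 = 23.85


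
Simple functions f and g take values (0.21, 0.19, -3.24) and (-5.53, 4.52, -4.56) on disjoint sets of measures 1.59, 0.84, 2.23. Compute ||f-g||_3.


Step 1: Compute differences f_i - g_i:
  0.21 - -5.53 = 5.74
  0.19 - 4.52 = -4.33
  -3.24 - -4.56 = 1.32
Step 2: Compute |diff|^3 * measure for each set:
  |5.74|^3 * 1.59 = 189.119224 * 1.59 = 300.699566
  |-4.33|^3 * 0.84 = 81.182737 * 0.84 = 68.193499
  |1.32|^3 * 2.23 = 2.299968 * 2.23 = 5.128929
Step 3: Sum = 374.021994
Step 4: ||f-g||_3 = (374.021994)^(1/3) = 7.204973


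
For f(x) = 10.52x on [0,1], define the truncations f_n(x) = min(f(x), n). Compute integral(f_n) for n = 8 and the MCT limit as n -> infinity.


f(x) = 10.52x on [0,1]; f_n(x) = min(10.52x, n). At n = 8:
Step 1: f(x) reaches 8 at x = 8/10.52 = 0.760456
Step 2: integral(f_8) = integral(10.52x, 0, 0.760456) + integral(8, 0.760456, 1)
       = 10.52*0.760456^2/2 + 8*(1 - 0.760456)
       = 3.041825 + 1.91635
       = 4.958175
Step 3: As n -> infinity, f_n increases to f, so by MCT integral(f_n) -> integral(f) = 10.52/2 = 5.26.
Convergence: integral(f_8) = 4.958175 -> 5.26 as n -> infinity


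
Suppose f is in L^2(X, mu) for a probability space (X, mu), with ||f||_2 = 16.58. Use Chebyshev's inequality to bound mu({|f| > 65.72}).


Chebyshev/Markov inequality: mu(|f| > eps) <= (||f||_p / eps)^p
Step 1: ||f||_2 / eps = 16.58 / 65.72 = 0.252282
Step 2: Raise to power p = 2:
  (0.252282)^2 = 0.063646
Step 3: Therefore mu(|f| > 65.72) <= 0.063646


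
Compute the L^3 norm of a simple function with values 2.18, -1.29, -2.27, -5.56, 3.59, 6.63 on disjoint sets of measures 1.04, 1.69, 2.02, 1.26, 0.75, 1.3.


Step 1: Compute |f_i|^3 for each value:
  |2.18|^3 = 10.360232
  |-1.29|^3 = 2.146689
  |-2.27|^3 = 11.697083
  |-5.56|^3 = 171.879616
  |3.59|^3 = 46.268279
  |6.63|^3 = 291.434247
Step 2: Multiply by measures and sum:
  10.360232 * 1.04 = 10.774641
  2.146689 * 1.69 = 3.627904
  11.697083 * 2.02 = 23.628108
  171.879616 * 1.26 = 216.568316
  46.268279 * 0.75 = 34.701209
  291.434247 * 1.3 = 378.864521
Sum = 10.774641 + 3.627904 + 23.628108 + 216.568316 + 34.701209 + 378.864521 = 668.1647
Step 3: Take the p-th root:
||f||_3 = (668.1647)^(1/3) = 8.742343


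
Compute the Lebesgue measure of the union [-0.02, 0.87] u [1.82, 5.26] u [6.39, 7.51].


For pairwise disjoint intervals, m(union) = sum of lengths.
= (0.87 - -0.02) + (5.26 - 1.82) + (7.51 - 6.39)
= 0.89 + 3.44 + 1.12
= 5.45


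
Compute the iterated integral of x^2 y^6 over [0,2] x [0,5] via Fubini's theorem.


By Fubini's theorem, the double integral factors as a product of single integrals:
Step 1: integral_0^2 x^2 dx = [x^3/3] from 0 to 2
     = 2^3/3 = 2.666667
Step 2: integral_0^5 y^6 dy = [y^7/7] from 0 to 5
     = 5^7/7 = 11160.714286
Step 3: Double integral = 2.666667 * 11160.714286 = 29761.904762


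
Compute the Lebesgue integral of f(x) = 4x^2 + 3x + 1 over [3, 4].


The Lebesgue integral of a Riemann-integrable function agrees with the Riemann integral.
Antiderivative F(x) = (4/3)x^3 + (3/2)x^2 + 1x
F(4) = (4/3)*4^3 + (3/2)*4^2 + 1*4
     = (4/3)*64 + (3/2)*16 + 1*4
     = 85.333333 + 24 + 4
     = 113.333333
F(3) = 52.5
Integral = F(4) - F(3) = 113.333333 - 52.5 = 60.833333


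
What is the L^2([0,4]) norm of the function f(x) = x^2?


Step 1: ||f||_2 = (integral_0^4 |x^2|^2 dx)^(1/2)
     = (integral_0^4 x^4 dx)^(1/2)
Step 2: integral_0^4 x^4 dx = [x^5/(5)] from 0 to 4 = 4^5/5
     = 1024/5 = 204.8
Step 3: ||f||_2 = (204.8)^(1/2) = 14.310835


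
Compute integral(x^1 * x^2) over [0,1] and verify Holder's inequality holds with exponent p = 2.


Step 1: Exact integral of f*g = integral(x^3, 0, 1) = 1/4
     = 0.25
Step 2: Holder bound with p=2, q=2:
  ||f||_p = (integral x^2 dx)^(1/2) = (1/3)^(1/2) = 0.57735
  ||g||_q = (integral x^4 dx)^(1/2) = (1/5)^(1/2) = 0.447214
Step 3: Holder bound = ||f||_p * ||g||_q = 0.57735 * 0.447214 = 0.258199
Verification: 0.25 <= 0.258199 (Holder holds)


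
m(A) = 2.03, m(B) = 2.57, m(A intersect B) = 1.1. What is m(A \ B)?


m(A \ B) = m(A) - m(A n B)
= 2.03 - 1.1
= 0.93


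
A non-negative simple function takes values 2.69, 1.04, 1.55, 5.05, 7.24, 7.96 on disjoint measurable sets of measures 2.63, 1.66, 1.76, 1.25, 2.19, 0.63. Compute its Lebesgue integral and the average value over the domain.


Step 1: Integral = sum(value_i * measure_i)
= 2.69*2.63 + 1.04*1.66 + 1.55*1.76 + 5.05*1.25 + 7.24*2.19 + 7.96*0.63
= 7.0747 + 1.7264 + 2.728 + 6.3125 + 15.8556 + 5.0148
= 38.712
Step 2: Total measure of domain = 2.63 + 1.66 + 1.76 + 1.25 + 2.19 + 0.63 = 10.12
Step 3: Average value = 38.712 / 10.12 = 3.825296


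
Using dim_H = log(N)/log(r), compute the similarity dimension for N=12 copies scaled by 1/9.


For a self-similar set with N copies scaled by 1/r:
dim_H = log(N)/log(r) = log(12)/log(9)
= 2.484907/2.197225
= 1.13093


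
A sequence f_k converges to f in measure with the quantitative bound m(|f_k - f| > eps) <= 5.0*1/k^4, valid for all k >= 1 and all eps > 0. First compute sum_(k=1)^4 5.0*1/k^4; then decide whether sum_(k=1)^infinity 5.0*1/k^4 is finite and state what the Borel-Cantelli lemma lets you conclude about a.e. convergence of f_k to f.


Step 1: List the terms 5.0*1/k^4 for k = 1 to 4:
  k=1: 5
  k=2: 0.3125
  k=3: 0.061728
  k=4: 0.019531
Step 2: Partial sum = 5 + 0.3125 + 0.061728 + 0.019531
     = 5.39376
Step 3: The full series sum_(k>=1) 5.0*1/k^4 converges (p-series with p = 4 > 1; a constant multiple of a convergent series converges).
Step 4: Fix eps > 0. Since sum_k m(|f_k - f| > eps) < infinity, the Borel-Cantelli lemma gives
        m(limsup_k {|f_k - f| > eps}) = 0, i.e. for a.e. x, |f_k(x) - f(x)| <= eps for all large k.
        Applying this with eps = 1/j for j = 1, 2, ... and intersecting the countably many full-measure sets,
        for a.e. x we get limsup_k |f_k(x) - f(x)| <= 1/j for every j, hence f_k -> f almost everywhere.
Conclusion: series converges; Borel-Cantelli yields f_k -> f a.e.


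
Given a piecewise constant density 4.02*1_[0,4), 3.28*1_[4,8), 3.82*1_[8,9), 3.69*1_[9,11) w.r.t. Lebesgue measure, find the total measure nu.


Integrate each piece of the Radon-Nikodym derivative:
Step 1: integral_0^4 4.02 dx = 4.02*(4-0) = 4.02*4 = 16.08
Step 2: integral_4^8 3.28 dx = 3.28*(8-4) = 3.28*4 = 13.12
Step 3: integral_8^9 3.82 dx = 3.82*(9-8) = 3.82*1 = 3.82
Step 4: integral_9^11 3.69 dx = 3.69*(11-9) = 3.69*2 = 7.38
Total: 16.08 + 13.12 + 3.82 + 7.38 = 40.4


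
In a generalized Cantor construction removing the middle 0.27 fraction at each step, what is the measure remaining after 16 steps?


Step 1: At each step, fraction remaining = 1 - 0.27 = 0.73
Step 2: After 16 steps, measure = (0.73)^16
Result = 0.006504


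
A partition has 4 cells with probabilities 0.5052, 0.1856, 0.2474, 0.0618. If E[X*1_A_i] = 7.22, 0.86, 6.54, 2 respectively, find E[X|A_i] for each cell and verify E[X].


For each cell A_i: E[X|A_i] = E[X*1_A_i] / P(A_i)
Step 1: E[X|A_1] = 7.22 / 0.5052 = 14.29137
Step 2: E[X|A_2] = 0.86 / 0.1856 = 4.633621
Step 3: E[X|A_3] = 6.54 / 0.2474 = 26.434923
Step 4: E[X|A_4] = 2 / 0.0618 = 32.36246
Verification: E[X] = sum E[X*1_A_i] = 7.22 + 0.86 + 6.54 + 2 = 16.62


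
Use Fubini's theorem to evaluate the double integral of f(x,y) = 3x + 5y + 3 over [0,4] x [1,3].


By Fubini, integrate in x first, then y.
Step 1: Fix y, integrate over x in [0,4]:
  integral(3x + 5y + 3, x=0..4)
  = 3*(4^2 - 0^2)/2 + (5y + 3)*(4 - 0)
  = 24 + (5y + 3)*4
  = 24 + 20y + 12
  = 36 + 20y
Step 2: Integrate over y in [1,3]:
  integral(36 + 20y, y=1..3)
  = 36*2 + 20*(3^2 - 1^2)/2
  = 72 + 80
  = 152


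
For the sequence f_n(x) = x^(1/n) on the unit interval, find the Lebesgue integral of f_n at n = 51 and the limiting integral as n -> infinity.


At n = 51: f_51(x) = x^(1/51).
Step 1: integral(x^(1/51), 0, 1) = [x^(1/51+1) / (1/51+1)] from 0 to 1
     = 1 / (1/51 + 1) = 1 / ((51+1)/51) = 51/(51+1)
     = 51/52 = 0.980769
Step 2: As n -> infinity, f_n(x) = x^(1/n) -> 1 for x in (0,1], and f_n is increasing in n.
By MCT, lim_n integral(f_n) = integral(lim_n f_n) = integral(1, 0, 1) = 1.
Step 3: Verify convergence: 51/52 = 0.980769 -> 1


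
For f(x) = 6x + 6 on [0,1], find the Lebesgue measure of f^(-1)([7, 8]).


f^(-1)([7, 8]) = {x : 7 <= 6x + 6 <= 8}
Solving: (7 - 6)/6 <= x <= (8 - 6)/6
= [0.166667, 0.333333]
Intersecting with [0,1]: [0.166667, 0.333333]
Measure = 0.333333 - 0.166667 = 0.166667


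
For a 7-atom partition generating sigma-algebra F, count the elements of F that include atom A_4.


Each element of F is a union of some subset S of the 7 atoms.
The element contains A_4 iff A_4 is in S.
So we count subsets S of {A_1,...,A_7} with A_4 in S: choose freely among the other 6 atoms.
Count = 2^(7-1) = 2^6 = 64.


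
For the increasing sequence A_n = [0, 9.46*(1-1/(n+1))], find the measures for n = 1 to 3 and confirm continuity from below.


By continuity of measure from below: if A_n increases to A, then m(A_n) -> m(A).
Here A = [0, 9.46], so m(A) = 9.46
Step 1: a_1 = 9.46*(1 - 1/2) = 4.73, m(A_1) = 4.73
Step 2: a_2 = 9.46*(1 - 1/3) = 6.3067, m(A_2) = 6.3067
Step 3: a_3 = 9.46*(1 - 1/4) = 7.095, m(A_3) = 7.095
Limit: m(A_n) -> m([0,9.46]) = 9.46


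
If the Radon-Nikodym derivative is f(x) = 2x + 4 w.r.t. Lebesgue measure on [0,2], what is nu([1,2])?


nu(A) = integral_A (dnu/dmu) dmu = integral_1^2 (2x + 4) dx
Step 1: Antiderivative F(x) = (2/2)x^2 + 4x
Step 2: F(2) = (2/2)*2^2 + 4*2 = 4 + 8 = 12
Step 3: F(1) = (2/2)*1^2 + 4*1 = 1 + 4 = 5
Step 4: nu([1,2]) = F(2) - F(1) = 12 - 5 = 7


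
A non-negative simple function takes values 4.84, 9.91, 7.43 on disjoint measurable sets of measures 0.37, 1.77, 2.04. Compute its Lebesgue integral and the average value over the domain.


Step 1: Integral = sum(value_i * measure_i)
= 4.84*0.37 + 9.91*1.77 + 7.43*2.04
= 1.7908 + 17.5407 + 15.1572
= 34.4887
Step 2: Total measure of domain = 0.37 + 1.77 + 2.04 = 4.18
Step 3: Average value = 34.4887 / 4.18 = 8.250885


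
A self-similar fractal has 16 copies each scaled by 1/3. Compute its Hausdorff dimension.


For a self-similar set with N copies scaled by 1/r:
dim_H = log(N)/log(r) = log(16)/log(3)
= 2.772589/1.098612
= 2.523719


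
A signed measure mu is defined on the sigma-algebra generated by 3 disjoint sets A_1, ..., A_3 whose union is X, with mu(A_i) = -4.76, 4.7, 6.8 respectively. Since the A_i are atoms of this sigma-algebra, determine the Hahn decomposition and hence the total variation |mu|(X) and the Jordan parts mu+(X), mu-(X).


Step 1: Every measurable set is a union of atoms (the cells / points), so a Hahn decomposition is
  obtained by grouping atoms by sign: P = union of atoms with mu > 0, N = union of the remaining atoms.
  Atoms in P (indices): 2, 3;  atoms in N (indices): 1
  Positive values: 4.7, 6.8
  Negative values: -4.76
Step 2: mu+(X) = mu(P) = sum of positive atom values = 11.5
Step 3: mu-(X) = -mu(N) = sum of |negative atom values| = 4.76
Step 4: |mu|(X) = mu+(X) + mu-(X) = 11.5 + 4.76 = 16.26


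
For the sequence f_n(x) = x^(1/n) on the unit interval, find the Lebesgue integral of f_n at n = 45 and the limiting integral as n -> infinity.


At n = 45: f_45(x) = x^(1/45).
Step 1: integral(x^(1/45), 0, 1) = [x^(1/45+1) / (1/45+1)] from 0 to 1
     = 1 / (1/45 + 1) = 1 / ((45+1)/45) = 45/(45+1)
     = 45/46 = 0.978261
Step 2: As n -> infinity, f_n(x) = x^(1/n) -> 1 for x in (0,1], and f_n is increasing in n.
By MCT, lim_n integral(f_n) = integral(lim_n f_n) = integral(1, 0, 1) = 1.
Step 3: Verify convergence: 45/46 = 0.978261 -> 1


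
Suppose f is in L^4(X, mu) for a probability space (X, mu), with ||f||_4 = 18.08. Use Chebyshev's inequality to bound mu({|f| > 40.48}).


Chebyshev/Markov inequality: mu(|f| > eps) <= (||f||_p / eps)^p
Step 1: ||f||_4 / eps = 18.08 / 40.48 = 0.44664
Step 2: Raise to power p = 4:
  (0.44664)^4 = 0.039795
Step 3: Therefore mu(|f| > 40.48) <= 0.039795


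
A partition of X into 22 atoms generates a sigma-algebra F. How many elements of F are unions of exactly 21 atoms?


Each element of F is a union of some subset of the 22 atoms.
Elements that are unions of exactly 21 atoms correspond to 21-element subsets of the 22 atoms.
Count = C(22, 21) = 22! / (21! * 1!) = 22.


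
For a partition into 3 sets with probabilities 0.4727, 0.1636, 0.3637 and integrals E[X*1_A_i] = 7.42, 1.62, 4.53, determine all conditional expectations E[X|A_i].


For each cell A_i: E[X|A_i] = E[X*1_A_i] / P(A_i)
Step 1: E[X|A_1] = 7.42 / 0.4727 = 15.697059
Step 2: E[X|A_2] = 1.62 / 0.1636 = 9.9022
Step 3: E[X|A_3] = 4.53 / 0.3637 = 12.45532
Verification: E[X] = sum E[X*1_A_i] = 7.42 + 1.62 + 4.53 = 13.57


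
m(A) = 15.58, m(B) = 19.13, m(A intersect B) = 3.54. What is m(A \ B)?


m(A \ B) = m(A) - m(A n B)
= 15.58 - 3.54
= 12.04


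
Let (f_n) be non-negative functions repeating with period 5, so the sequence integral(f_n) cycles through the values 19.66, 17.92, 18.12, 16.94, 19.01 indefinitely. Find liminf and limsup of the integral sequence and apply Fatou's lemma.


The sequence (integral(f_n)) is periodic with period 5, repeating the values 19.66, 17.92, 18.12, 16.94, 19.01 indefinitely.
Step 1: For a periodic sequence, every tail (a_m, a_(m+1), ...) contains all 5 period values infinitely often.
Step 2: Hence inf of every tail = min of the period values = min(19.66, 17.92, 18.12, 16.94, 19.01) = 16.94.
        liminf_n integral(f_n) = sup over m of (inf of tail from m) = 16.94.
Step 3: Similarly sup of every tail = max of the period values = 19.66.
        limsup_n integral(f_n) = 19.66.
Step 4: Fatou's lemma: integral(liminf_n f_n) <= liminf_n integral(f_n) = 16.94.
        So the integral of the pointwise liminf is at most 16.94.


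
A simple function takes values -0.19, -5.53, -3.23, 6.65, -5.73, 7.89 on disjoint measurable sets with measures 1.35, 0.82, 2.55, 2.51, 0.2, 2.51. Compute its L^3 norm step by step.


Step 1: Compute |f_i|^3 for each value:
  |-0.19|^3 = 0.006859
  |-5.53|^3 = 169.112377
  |-3.23|^3 = 33.698267
  |6.65|^3 = 294.079625
  |-5.73|^3 = 188.132517
  |7.89|^3 = 491.169069
Step 2: Multiply by measures and sum:
  0.006859 * 1.35 = 0.00926
  169.112377 * 0.82 = 138.672149
  33.698267 * 2.55 = 85.930581
  294.079625 * 2.51 = 738.139859
  188.132517 * 0.2 = 37.626503
  491.169069 * 2.51 = 1232.834363
Sum = 0.00926 + 138.672149 + 85.930581 + 738.139859 + 37.626503 + 1232.834363 = 2233.212715
Step 3: Take the p-th root:
||f||_3 = (2233.212715)^(1/3) = 13.071037


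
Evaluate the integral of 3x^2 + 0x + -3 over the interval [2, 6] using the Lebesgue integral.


The Lebesgue integral of a Riemann-integrable function agrees with the Riemann integral.
Antiderivative F(x) = (3/3)x^3 + (0/2)x^2 + -3x
F(6) = (3/3)*6^3 + (0/2)*6^2 + -3*6
     = (3/3)*216 + (0/2)*36 + -3*6
     = 216 + 0.0 + -18
     = 198
F(2) = 2
Integral = F(6) - F(2) = 198 - 2 = 196


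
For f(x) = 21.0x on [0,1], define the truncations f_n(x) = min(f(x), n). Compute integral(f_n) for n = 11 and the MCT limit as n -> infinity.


f(x) = 21.0x on [0,1]; f_n(x) = min(21.0x, n). At n = 11:
Step 1: f(x) reaches 11 at x = 11/21.0 = 0.52381
Step 2: integral(f_11) = integral(21.0x, 0, 0.52381) + integral(11, 0.52381, 1)
       = 21.0*0.52381^2/2 + 11*(1 - 0.52381)
       = 2.880952 + 5.238095
       = 8.119048
Step 3: As n -> infinity, f_n increases to f, so by MCT integral(f_n) -> integral(f) = 21.0/2 = 10.5.
Convergence: integral(f_11) = 8.119048 -> 10.5 as n -> infinity


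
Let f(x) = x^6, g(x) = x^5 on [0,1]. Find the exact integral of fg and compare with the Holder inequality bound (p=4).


Step 1: Exact integral of f*g = integral(x^11, 0, 1) = 1/12
     = 0.083333
Step 2: Holder bound with p=4, q=1.333333:
  ||f||_p = (integral x^24 dx)^(1/4) = (1/25)^(1/4) = 0.447214
  ||g||_q = (integral x^6.666667 dx)^(1/1.333333) = (1/7.666667)^(1/1.333333) = 0.217043
Step 3: Holder bound = ||f||_p * ||g||_q = 0.447214 * 0.217043 = 0.097064
Verification: 0.083333 <= 0.097064 (Holder holds)


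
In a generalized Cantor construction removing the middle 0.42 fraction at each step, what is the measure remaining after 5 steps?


Step 1: At each step, fraction remaining = 1 - 0.42 = 0.58
Step 2: After 5 steps, measure = (0.58)^5
Step 3: Computing the power step by step:
  After step 1: 0.58
  After step 2: 0.3364
  After step 3: 0.195112
  After step 4: 0.113165
  After step 5: 0.065636
Result = 0.065636


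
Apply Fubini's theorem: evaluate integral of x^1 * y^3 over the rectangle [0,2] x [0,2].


By Fubini's theorem, the double integral factors as a product of single integrals:
Step 1: integral_0^2 x^1 dx = [x^2/2] from 0 to 2
     = 2^2/2 = 2
Step 2: integral_0^2 y^3 dy = [y^4/4] from 0 to 2
     = 2^4/4 = 4
Step 3: Double integral = 2 * 4 = 8


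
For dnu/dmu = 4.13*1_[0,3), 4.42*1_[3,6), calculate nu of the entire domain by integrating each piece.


Integrate each piece of the Radon-Nikodym derivative:
Step 1: integral_0^3 4.13 dx = 4.13*(3-0) = 4.13*3 = 12.39
Step 2: integral_3^6 4.42 dx = 4.42*(6-3) = 4.42*3 = 13.26
Total: 12.39 + 13.26 = 25.65


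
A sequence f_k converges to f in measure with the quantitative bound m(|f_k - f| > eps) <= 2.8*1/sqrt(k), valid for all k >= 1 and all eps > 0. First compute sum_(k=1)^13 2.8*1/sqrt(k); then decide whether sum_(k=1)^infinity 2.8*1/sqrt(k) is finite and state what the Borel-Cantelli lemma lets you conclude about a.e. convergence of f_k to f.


Step 1: List the terms 2.8*1/sqrt(k) for k = 1 to 13:
  k=1: 2.8
  k=2: 1.979899
  k=3: 1.616581
  k=4: 1.4
  k=5: 1.252198
  k=6: 1.143095
  k=7: 1.058301
  k=8: 0.989949
  k=9: 0.933333
  k=10: 0.885438
  k=11: 0.844232
  k=12: 0.80829
  k=13: 0.77658
Step 2: Partial sum = 2.8 + 1.979899 + 1.616581 + 1.4 + 1.252198 + 1.143095 + 1.058301 + 0.989949 + 0.933333 + 0.885438 + 0.844232 + 0.80829 + 0.77658
     = 16.487897
Step 3: The full series sum_(k>=1) 2.8*1/sqrt(k) diverges (p-series with p = 1/2 <= 1; a nonzero constant multiple of a divergent series diverges).
Step 4: The (first) Borel-Cantelli lemma requires a summable sequence of measures, so it does not apply here;
        from this bound alone no conclusion about a.e. convergence can be drawn (convergence in measure still
        gives an a.e.-convergent subsequence, but not a.e. convergence of the whole sequence).
Conclusion: series diverges; Borel-Cantelli is inconclusive about a.e. convergence of f_k.


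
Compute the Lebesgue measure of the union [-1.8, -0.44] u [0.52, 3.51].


For pairwise disjoint intervals, m(union) = sum of lengths.
= (-0.44 - -1.8) + (3.51 - 0.52)
= 1.36 + 2.99
= 4.35


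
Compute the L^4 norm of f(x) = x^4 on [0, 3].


Step 1: ||f||_4 = (integral_0^3 |x^4|^4 dx)^(1/4)
     = (integral_0^3 x^16 dx)^(1/4)
Step 2: integral_0^3 x^16 dx = [x^17/(17)] from 0 to 3 = 3^17/17
     = 129140163/17 = 7.596480e+06
Step 3: ||f||_4 = (7.596480e+06)^(1/4) = 52.49925


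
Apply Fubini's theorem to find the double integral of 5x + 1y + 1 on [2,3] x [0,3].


By Fubini, integrate in x first, then y.
Step 1: Fix y, integrate over x in [2,3]:
  integral(5x + 1y + 1, x=2..3)
  = 5*(3^2 - 2^2)/2 + (1y + 1)*(3 - 2)
  = 12.5 + (1y + 1)*1
  = 12.5 + 1y + 1
  = 13.5 + 1y
Step 2: Integrate over y in [0,3]:
  integral(13.5 + 1y, y=0..3)
  = 13.5*3 + 1*(3^2 - 0^2)/2
  = 40.5 + 4.5
  = 45


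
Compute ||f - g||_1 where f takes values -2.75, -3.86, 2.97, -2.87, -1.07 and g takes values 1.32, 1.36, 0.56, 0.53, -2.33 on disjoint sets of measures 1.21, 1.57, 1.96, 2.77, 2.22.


Step 1: Compute differences f_i - g_i:
  -2.75 - 1.32 = -4.07
  -3.86 - 1.36 = -5.22
  2.97 - 0.56 = 2.41
  -2.87 - 0.53 = -3.4
  -1.07 - -2.33 = 1.26
Step 2: Compute |diff|^1 * measure for each set:
  |-4.07|^1 * 1.21 = 4.07 * 1.21 = 4.9247
  |-5.22|^1 * 1.57 = 5.22 * 1.57 = 8.1954
  |2.41|^1 * 1.96 = 2.41 * 1.96 = 4.7236
  |-3.4|^1 * 2.77 = 3.4 * 2.77 = 9.418
  |1.26|^1 * 2.22 = 1.26 * 2.22 = 2.7972
Step 3: Sum = 30.0589
Step 4: ||f-g||_1 = (30.0589)^(1/1) = 30.0589


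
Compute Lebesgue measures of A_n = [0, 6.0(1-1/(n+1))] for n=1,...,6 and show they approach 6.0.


By continuity of measure from below: if A_n increases to A, then m(A_n) -> m(A).
Here A = [0, 6.0], so m(A) = 6
Step 1: a_1 = 6.0*(1 - 1/2) = 3, m(A_1) = 3
Step 2: a_2 = 6.0*(1 - 1/3) = 4, m(A_2) = 4
Step 3: a_3 = 6.0*(1 - 1/4) = 4.5, m(A_3) = 4.5
Step 4: a_4 = 6.0*(1 - 1/5) = 4.8, m(A_4) = 4.8
Step 5: a_5 = 6.0*(1 - 1/6) = 5, m(A_5) = 5
Step 6: a_6 = 6.0*(1 - 1/7) = 5.1429, m(A_6) = 5.1429
Limit: m(A_n) -> m([0,6.0]) = 6


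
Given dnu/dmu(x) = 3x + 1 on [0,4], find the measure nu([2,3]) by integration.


nu(A) = integral_A (dnu/dmu) dmu = integral_2^3 (3x + 1) dx
Step 1: Antiderivative F(x) = (3/2)x^2 + 1x
Step 2: F(3) = (3/2)*3^2 + 1*3 = 13.5 + 3 = 16.5
Step 3: F(2) = (3/2)*2^2 + 1*2 = 6 + 2 = 8
Step 4: nu([2,3]) = F(3) - F(2) = 16.5 - 8 = 8.5


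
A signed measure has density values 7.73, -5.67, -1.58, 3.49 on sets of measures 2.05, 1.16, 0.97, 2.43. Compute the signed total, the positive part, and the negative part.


Step 1: Compute signed measure on each set:
  Set 1: 7.73 * 2.05 = 15.8465
  Set 2: -5.67 * 1.16 = -6.5772
  Set 3: -1.58 * 0.97 = -1.5326
  Set 4: 3.49 * 2.43 = 8.4807
Step 2: Total signed measure = (15.8465) + (-6.5772) + (-1.5326) + (8.4807)
     = 16.2174
Step 3: Positive part mu+(X) = sum of positive contributions = 24.3272
Step 4: Negative part mu-(X) = |sum of negative contributions| = 8.1098


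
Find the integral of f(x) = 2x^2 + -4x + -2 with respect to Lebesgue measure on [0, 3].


The Lebesgue integral of a Riemann-integrable function agrees with the Riemann integral.
Antiderivative F(x) = (2/3)x^3 + (-4/2)x^2 + -2x
F(3) = (2/3)*3^3 + (-4/2)*3^2 + -2*3
     = (2/3)*27 + (-4/2)*9 + -2*3
     = 18 + -18 + -6
     = -6
F(0) = 0.0
Integral = F(3) - F(0) = -6 - 0.0 = -6


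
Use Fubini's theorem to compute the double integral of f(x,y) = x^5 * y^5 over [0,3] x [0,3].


By Fubini's theorem, the double integral factors as a product of single integrals:
Step 1: integral_0^3 x^5 dx = [x^6/6] from 0 to 3
     = 3^6/6 = 121.5
Step 2: integral_0^3 y^5 dy = [y^6/6] from 0 to 3
     = 3^6/6 = 121.5
Step 3: Double integral = 121.5 * 121.5 = 14762.25


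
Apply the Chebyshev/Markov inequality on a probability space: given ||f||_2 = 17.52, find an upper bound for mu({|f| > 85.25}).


Chebyshev/Markov inequality: mu(|f| > eps) <= (||f||_p / eps)^p
Step 1: ||f||_2 / eps = 17.52 / 85.25 = 0.205513
Step 2: Raise to power p = 2:
  (0.205513)^2 = 0.042236
Step 3: Therefore mu(|f| > 85.25) <= 0.042236


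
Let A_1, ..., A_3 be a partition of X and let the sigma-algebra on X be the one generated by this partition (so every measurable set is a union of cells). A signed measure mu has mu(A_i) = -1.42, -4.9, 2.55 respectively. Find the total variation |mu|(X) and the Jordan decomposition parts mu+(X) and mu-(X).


Step 1: Every measurable set is a union of atoms (the cells / points), so a Hahn decomposition is
  obtained by grouping atoms by sign: P = union of atoms with mu > 0, N = union of the remaining atoms.
  Atoms in P (indices): 3;  atoms in N (indices): 1, 2
  Positive values: 2.55
  Negative values: -1.42, -4.9
Step 2: mu+(X) = mu(P) = sum of positive atom values = 2.55
Step 3: mu-(X) = -mu(N) = sum of |negative atom values| = 6.32
Step 4: |mu|(X) = mu+(X) + mu-(X) = 2.55 + 6.32 = 8.87


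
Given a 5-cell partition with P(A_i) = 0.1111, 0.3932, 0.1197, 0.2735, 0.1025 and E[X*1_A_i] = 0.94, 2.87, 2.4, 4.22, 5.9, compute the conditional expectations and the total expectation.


For each cell A_i: E[X|A_i] = E[X*1_A_i] / P(A_i)
Step 1: E[X|A_1] = 0.94 / 0.1111 = 8.460846
Step 2: E[X|A_2] = 2.87 / 0.3932 = 7.299084
Step 3: E[X|A_3] = 2.4 / 0.1197 = 20.050125
Step 4: E[X|A_4] = 4.22 / 0.2735 = 15.429616
Step 5: E[X|A_5] = 5.9 / 0.1025 = 57.560976
Verification: E[X] = sum E[X*1_A_i] = 0.94 + 2.87 + 2.4 + 4.22 + 5.9 = 16.33


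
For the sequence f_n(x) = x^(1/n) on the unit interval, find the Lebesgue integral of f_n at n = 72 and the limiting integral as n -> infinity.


At n = 72: f_72(x) = x^(1/72).
Step 1: integral(x^(1/72), 0, 1) = [x^(1/72+1) / (1/72+1)] from 0 to 1
     = 1 / (1/72 + 1) = 1 / ((72+1)/72) = 72/(72+1)
     = 72/73 = 0.986301
Step 2: As n -> infinity, f_n(x) = x^(1/n) -> 1 for x in (0,1], and f_n is increasing in n.
By MCT, lim_n integral(f_n) = integral(lim_n f_n) = integral(1, 0, 1) = 1.
Step 3: Verify convergence: 72/73 = 0.986301 -> 1


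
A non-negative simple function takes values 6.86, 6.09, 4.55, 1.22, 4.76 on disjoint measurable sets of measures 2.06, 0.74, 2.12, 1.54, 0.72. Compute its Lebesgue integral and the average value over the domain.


Step 1: Integral = sum(value_i * measure_i)
= 6.86*2.06 + 6.09*0.74 + 4.55*2.12 + 1.22*1.54 + 4.76*0.72
= 14.1316 + 4.5066 + 9.646 + 1.8788 + 3.4272
= 33.5902
Step 2: Total measure of domain = 2.06 + 0.74 + 2.12 + 1.54 + 0.72 = 7.18
Step 3: Average value = 33.5902 / 7.18 = 4.678301


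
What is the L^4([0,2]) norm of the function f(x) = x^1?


Step 1: ||f||_4 = (integral_0^2 |x^1|^4 dx)^(1/4)
     = (integral_0^2 x^4 dx)^(1/4)
Step 2: integral_0^2 x^4 dx = [x^5/(5)] from 0 to 2 = 2^5/5
     = 32/5 = 6.4
Step 3: ||f||_4 = (6.4)^(1/4) = 1.590541


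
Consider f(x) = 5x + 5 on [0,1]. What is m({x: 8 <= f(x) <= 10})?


f^(-1)([8, 10]) = {x : 8 <= 5x + 5 <= 10}
Solving: (8 - 5)/5 <= x <= (10 - 5)/5
= [0.6, 1]
Intersecting with [0,1]: [0.6, 1]
Measure = 1 - 0.6 = 0.4


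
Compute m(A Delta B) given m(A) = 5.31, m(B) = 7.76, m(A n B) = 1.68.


m(A Delta B) = m(A) + m(B) - 2*m(A n B)
= 5.31 + 7.76 - 2*1.68
= 5.31 + 7.76 - 3.36
= 9.71


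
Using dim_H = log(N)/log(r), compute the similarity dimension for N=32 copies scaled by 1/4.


For a self-similar set with N copies scaled by 1/r:
dim_H = log(N)/log(r) = log(32)/log(4)
= 3.465736/1.386294
= 2.5


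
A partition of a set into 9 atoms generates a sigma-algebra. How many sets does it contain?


Each element of the sigma-algebra is a union of some subset of the 9 atoms.
The number of such subsets is 2^9 = 512.


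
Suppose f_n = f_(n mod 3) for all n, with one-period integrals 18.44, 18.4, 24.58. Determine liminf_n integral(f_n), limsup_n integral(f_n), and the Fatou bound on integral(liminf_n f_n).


The sequence (integral(f_n)) is periodic with period 3, repeating the values 18.44, 18.4, 24.58 indefinitely.
Step 1: For a periodic sequence, every tail (a_m, a_(m+1), ...) contains all 3 period values infinitely often.
Step 2: Hence inf of every tail = min of the period values = min(18.44, 18.4, 24.58) = 18.4.
        liminf_n integral(f_n) = sup over m of (inf of tail from m) = 18.4.
Step 3: Similarly sup of every tail = max of the period values = 24.58.
        limsup_n integral(f_n) = 24.58.
Step 4: Fatou's lemma: integral(liminf_n f_n) <= liminf_n integral(f_n) = 18.4.
        So the integral of the pointwise liminf is at most 18.4.


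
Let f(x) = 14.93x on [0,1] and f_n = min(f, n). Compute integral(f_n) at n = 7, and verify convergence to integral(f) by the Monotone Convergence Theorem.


f(x) = 14.93x on [0,1]; f_n(x) = min(14.93x, n). At n = 7:
Step 1: f(x) reaches 7 at x = 7/14.93 = 0.468855
Step 2: integral(f_7) = integral(14.93x, 0, 0.468855) + integral(7, 0.468855, 1)
       = 14.93*0.468855^2/2 + 7*(1 - 0.468855)
       = 1.640991 + 3.718017
       = 5.359009
Step 3: As n -> infinity, f_n increases to f, so by MCT integral(f_n) -> integral(f) = 14.93/2 = 7.465.
Convergence: integral(f_7) = 5.359009 -> 7.465 as n -> infinity


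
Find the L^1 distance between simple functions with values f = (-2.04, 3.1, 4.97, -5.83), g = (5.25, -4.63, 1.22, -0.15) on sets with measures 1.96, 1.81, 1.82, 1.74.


Step 1: Compute differences f_i - g_i:
  -2.04 - 5.25 = -7.29
  3.1 - -4.63 = 7.73
  4.97 - 1.22 = 3.75
  -5.83 - -0.15 = -5.68
Step 2: Compute |diff|^1 * measure for each set:
  |-7.29|^1 * 1.96 = 7.29 * 1.96 = 14.2884
  |7.73|^1 * 1.81 = 7.73 * 1.81 = 13.9913
  |3.75|^1 * 1.82 = 3.75 * 1.82 = 6.825
  |-5.68|^1 * 1.74 = 5.68 * 1.74 = 9.8832
Step 3: Sum = 44.9879
Step 4: ||f-g||_1 = (44.9879)^(1/1) = 44.9879


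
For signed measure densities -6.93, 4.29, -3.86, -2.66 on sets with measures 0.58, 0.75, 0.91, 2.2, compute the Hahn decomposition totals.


Step 1: Compute signed measure on each set:
  Set 1: -6.93 * 0.58 = -4.0194
  Set 2: 4.29 * 0.75 = 3.2175
  Set 3: -3.86 * 0.91 = -3.5126
  Set 4: -2.66 * 2.2 = -5.852
Step 2: Total signed measure = (-4.0194) + (3.2175) + (-3.5126) + (-5.852)
     = -10.1665
Step 3: Positive part mu+(X) = sum of positive contributions = 3.2175
Step 4: Negative part mu-(X) = |sum of negative contributions| = 13.384


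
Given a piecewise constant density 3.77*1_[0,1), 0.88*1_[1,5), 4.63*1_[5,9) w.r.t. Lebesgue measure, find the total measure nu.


Integrate each piece of the Radon-Nikodym derivative:
Step 1: integral_0^1 3.77 dx = 3.77*(1-0) = 3.77*1 = 3.77
Step 2: integral_1^5 0.88 dx = 0.88*(5-1) = 0.88*4 = 3.52
Step 3: integral_5^9 4.63 dx = 4.63*(9-5) = 4.63*4 = 18.52
Total: 3.77 + 3.52 + 18.52 = 25.81


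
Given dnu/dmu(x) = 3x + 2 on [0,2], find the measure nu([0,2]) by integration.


nu(A) = integral_A (dnu/dmu) dmu = integral_0^2 (3x + 2) dx
Step 1: Antiderivative F(x) = (3/2)x^2 + 2x
Step 2: F(2) = (3/2)*2^2 + 2*2 = 6 + 4 = 10
Step 3: F(0) = (3/2)*0^2 + 2*0 = 0.0 + 0 = 0.0
Step 4: nu([0,2]) = F(2) - F(0) = 10 - 0.0 = 10
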